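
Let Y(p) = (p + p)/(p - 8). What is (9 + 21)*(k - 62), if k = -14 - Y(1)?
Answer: -15900/7 ≈ -2271.4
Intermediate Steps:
Y(p) = 2*p/(-8 + p) (Y(p) = (2*p)/(-8 + p) = 2*p/(-8 + p))
k = -96/7 (k = -14 - 2/(-8 + 1) = -14 - 2/(-7) = -14 - 2*(-1)/7 = -14 - 1*(-2/7) = -14 + 2/7 = -96/7 ≈ -13.714)
(9 + 21)*(k - 62) = (9 + 21)*(-96/7 - 62) = 30*(-530/7) = -15900/7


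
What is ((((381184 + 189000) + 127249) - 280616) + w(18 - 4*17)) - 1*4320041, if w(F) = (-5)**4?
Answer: -3902599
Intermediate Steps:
w(F) = 625
((((381184 + 189000) + 127249) - 280616) + w(18 - 4*17)) - 1*4320041 = ((((381184 + 189000) + 127249) - 280616) + 625) - 1*4320041 = (((570184 + 127249) - 280616) + 625) - 4320041 = ((697433 - 280616) + 625) - 4320041 = (416817 + 625) - 4320041 = 417442 - 4320041 = -3902599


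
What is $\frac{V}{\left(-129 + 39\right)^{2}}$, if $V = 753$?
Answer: $\frac{251}{2700} \approx 0.092963$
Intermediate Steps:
$\frac{V}{\left(-129 + 39\right)^{2}} = \frac{753}{\left(-129 + 39\right)^{2}} = \frac{753}{\left(-90\right)^{2}} = \frac{753}{8100} = 753 \cdot \frac{1}{8100} = \frac{251}{2700}$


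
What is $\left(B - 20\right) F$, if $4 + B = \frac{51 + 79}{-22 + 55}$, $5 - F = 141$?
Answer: $\frac{90032}{33} \approx 2728.2$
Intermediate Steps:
$F = -136$ ($F = 5 - 141 = -136$)
$B = - \frac{2}{33}$ ($B = -4 + \frac{51 + 79}{-22 + 55} = -4 + \frac{130}{33} = - \frac{2}{33} \approx -0.060606$)
$\left(B - 20\right) F = \left(- \frac{2}{33} - 20\right) \left(-136\right) = \left(- \frac{662}{33}\right) \left(-136\right) = \frac{90032}{33}$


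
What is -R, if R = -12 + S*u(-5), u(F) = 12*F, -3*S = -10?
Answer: 212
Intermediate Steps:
S = 10/3 (S = -1/3*(-10) = 10/3 ≈ 3.3333)
R = -212 (R = -12 + 10*(12*(-5))/3 = -12 + (10/3)*(-60) = -12 - 200 = -212)
-R = -1*(-212) = 212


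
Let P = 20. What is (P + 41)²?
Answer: 3721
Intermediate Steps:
(P + 41)² = (20 + 41)² = 61² = 3721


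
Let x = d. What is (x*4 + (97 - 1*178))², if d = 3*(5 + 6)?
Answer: 2601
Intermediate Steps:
d = 33 (d = 3*11 = 33)
x = 33
(x*4 + (97 - 1*178))² = (33*4 + (97 - 1*178))² = (132 + (97 - 178))² = (132 - 81)² = 51² = 2601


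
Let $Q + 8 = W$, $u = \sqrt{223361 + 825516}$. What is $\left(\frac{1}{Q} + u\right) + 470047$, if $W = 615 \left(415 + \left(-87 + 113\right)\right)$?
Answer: $\frac{127480036730}{271207} + \sqrt{1048877} \approx 4.7107 \cdot 10^{5}$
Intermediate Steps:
$u = \sqrt{1048877} \approx 1024.1$
$W = 271215$ ($W = 615 \left(415 + 26\right) = 615 \cdot 441 = 271215$)
$Q = 271207$ ($Q = -8 + 271215 = 271207$)
$\left(\frac{1}{Q} + u\right) + 470047 = \left(\frac{1}{271207} + \sqrt{1048877}\right) + 470047 = \frac{127480036730}{271207} + \sqrt{1048877}$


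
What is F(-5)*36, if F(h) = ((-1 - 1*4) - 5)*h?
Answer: 1800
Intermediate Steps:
F(h) = -10*h (F(h) = ((-1 - 4) - 5)*h = (-5 - 5)*h = -10*h)
F(-5)*36 = -10*(-5)*36 = 50*36 = 1800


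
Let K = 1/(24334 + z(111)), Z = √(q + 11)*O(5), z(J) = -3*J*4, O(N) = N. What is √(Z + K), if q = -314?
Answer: √(23002 + 2645460020*I*√303)/23002 ≈ 6.5968 + 6.5968*I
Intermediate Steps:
z(J) = -12*J
Z = 5*I*√303 (Z = √(-314 + 11)*5 = √(-303)*5 = (I*√303)*5 = 5*I*√303 ≈ 87.034*I)
K = 1/23002 (K = 1/(24334 - 12*111) = 1/(24334 - 1332) = 1/23002 ≈ 4.3474e-5)
√(Z + K) = √(5*I*√303 + 1/23002) = √(1/23002 + 5*I*√303)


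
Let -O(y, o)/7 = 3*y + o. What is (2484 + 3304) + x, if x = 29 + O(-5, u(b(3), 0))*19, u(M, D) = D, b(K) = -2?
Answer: 7812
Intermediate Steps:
O(y, o) = -21*y - 7*o (O(y, o) = -7*(3*y + o) = -7*(o + 3*y) = -21*y - 7*o)
x = 2024 (x = 29 + (-21*(-5) - 7*0)*19 = 29 + (105 + 0)*19 = 29 + 105*19 = 29 + 1995 = 2024)
(2484 + 3304) + x = (2484 + 3304) + 2024 = 5788 + 2024 = 7812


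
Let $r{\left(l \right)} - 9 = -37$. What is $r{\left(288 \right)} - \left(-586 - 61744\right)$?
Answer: $62302$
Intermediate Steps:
$r{\left(l \right)} = -28$ ($r{\left(l \right)} = 9 - 37 = -28$)
$r{\left(288 \right)} - \left(-586 - 61744\right) = -28 - \left(-586 - 61744\right) = -28 - -62330 = -28 + 62330 = 62302$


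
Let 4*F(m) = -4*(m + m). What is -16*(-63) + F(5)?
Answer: 998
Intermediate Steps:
F(m) = -2*m (F(m) = (-4*(m + m))/4 = (-8*m)/4 = -2*m)
-16*(-63) + F(5) = -16*(-63) - 2*5 = 1008 - 10 = 998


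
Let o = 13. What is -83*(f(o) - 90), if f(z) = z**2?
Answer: -6557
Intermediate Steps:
-83*(f(o) - 90) = -83*(13**2 - 90) = -83*(169 - 90) = -83*79 = -6557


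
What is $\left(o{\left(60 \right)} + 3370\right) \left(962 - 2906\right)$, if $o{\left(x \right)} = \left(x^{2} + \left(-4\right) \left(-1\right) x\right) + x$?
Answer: $-14132880$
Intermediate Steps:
$o{\left(x \right)} = x^{2} + 5 x$ ($o{\left(x \right)} = \left(x^{2} + 4 x\right) + x = x^{2} + 5 x$)
$\left(o{\left(60 \right)} + 3370\right) \left(962 - 2906\right) = \left(60 \left(5 + 60\right) + 3370\right) \left(962 - 2906\right) = \left(60 \cdot 65 + 3370\right) \left(-1944\right) = \left(3900 + 3370\right) \left(-1944\right) = 7270 \left(-1944\right) = -14132880$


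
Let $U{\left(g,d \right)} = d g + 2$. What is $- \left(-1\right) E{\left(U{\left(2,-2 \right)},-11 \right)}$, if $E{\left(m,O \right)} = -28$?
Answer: $-28$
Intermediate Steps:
$U{\left(g,d \right)} = 2 + d g$
$- \left(-1\right) E{\left(U{\left(2,-2 \right)},-11 \right)} = - \left(-1\right) \left(-28\right) = \left(-1\right) 28 = -28$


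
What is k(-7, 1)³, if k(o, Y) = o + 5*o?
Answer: -74088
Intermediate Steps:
k(o, Y) = 6*o
k(-7, 1)³ = (6*(-7))³ = (-42)³ = -74088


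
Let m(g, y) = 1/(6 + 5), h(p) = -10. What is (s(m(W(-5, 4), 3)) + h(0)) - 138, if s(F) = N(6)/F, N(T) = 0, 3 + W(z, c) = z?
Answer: -148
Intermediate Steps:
W(z, c) = -3 + z
m(g, y) = 1/11
s(F) = 0 (s(F) = 0/F = 0)
(s(m(W(-5, 4), 3)) + h(0)) - 138 = (0 - 10) - 138 = -10 - 138 = -148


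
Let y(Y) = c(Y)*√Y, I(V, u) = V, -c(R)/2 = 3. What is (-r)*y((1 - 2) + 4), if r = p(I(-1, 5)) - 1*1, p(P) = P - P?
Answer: -6*√3 ≈ -10.392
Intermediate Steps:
c(R) = -6 (c(R) = -2*3 = -6)
p(P) = 0
y(Y) = -6*√Y
r = -1 (r = 0 - 1*1 = 0 - 1 = -1)
(-r)*y((1 - 2) + 4) = (-1*(-1))*(-6*√((1 - 2) + 4)) = 1*(-6*√(-1 + 4)) = 1*(-6*√3) = -6*√3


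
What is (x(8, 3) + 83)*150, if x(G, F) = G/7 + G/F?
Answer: 91150/7 ≈ 13021.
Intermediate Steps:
x(G, F) = G/7 + G/F (x(G, F) = G*(1/7) + G/F = G/7 + G/F)
(x(8, 3) + 83)*150 = (((1/7)*8 + 8/3) + 83)*150 = ((8/7 + 8*(1/3)) + 83)*150 = ((8/7 + 8/3) + 83)*150 = (80/21 + 83)*150 = (1823/21)*150 = 91150/7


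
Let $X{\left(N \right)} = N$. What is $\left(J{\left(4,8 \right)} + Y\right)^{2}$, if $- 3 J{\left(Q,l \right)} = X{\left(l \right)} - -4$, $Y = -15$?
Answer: $361$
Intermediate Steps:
$J{\left(Q,l \right)} = - \frac{4}{3} - \frac{l}{3}$ ($J{\left(Q,l \right)} = - \frac{l - -4}{3} = - \frac{l + 4}{3} = - \frac{4 + l}{3} = - \frac{4}{3} - \frac{l}{3}$)
$\left(J{\left(4,8 \right)} + Y\right)^{2} = \left(\left(- \frac{4}{3} - \frac{8}{3}\right) - 15\right)^{2} = \left(-4 - 15\right)^{2} = \left(-19\right)^{2} = 361$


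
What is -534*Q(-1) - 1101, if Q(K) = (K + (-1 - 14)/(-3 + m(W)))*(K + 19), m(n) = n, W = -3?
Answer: -15519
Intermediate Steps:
Q(K) = (19 + K)*(5/2 + K) (Q(K) = (K + (-1 - 14)/(-3 - 3))*(K + 19) = (K - 15/(-6))*(19 + K) = (K - 15*(-⅙))*(19 + K) = (K + 5/2)*(19 + K) = (5/2 + K)*(19 + K) = (19 + K)*(5/2 + K))
-534*Q(-1) - 1101 = -534*(95/2 + (-1)² + (43/2)*(-1)) - 1101 = -534*(95/2 + 1 - 43/2) - 1101 = -534*27 - 1101 = -14418 - 1101 = -15519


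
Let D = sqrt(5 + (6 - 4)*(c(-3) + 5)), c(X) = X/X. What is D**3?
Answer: 17*sqrt(17) ≈ 70.093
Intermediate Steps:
c(X) = 1
D = sqrt(17) (D = sqrt(5 + (6 - 4)*(1 + 5)) = sqrt(5 + 2*6) = sqrt(5 + 12) = sqrt(17) ≈ 4.1231)
D**3 = (sqrt(17))**3 = 17*sqrt(17)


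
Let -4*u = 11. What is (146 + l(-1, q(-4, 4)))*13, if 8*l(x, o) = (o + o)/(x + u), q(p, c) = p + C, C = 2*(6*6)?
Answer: 27586/15 ≈ 1839.1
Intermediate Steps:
u = -11/4 (u = -¼*11 = -11/4 ≈ -2.7500)
C = 72 (C = 2*36 = 72)
q(p, c) = 72 + p (q(p, c) = p + 72 = 72 + p)
l(x, o) = o/(4*(-11/4 + x)) (l(x, o) = ((o + o)/(x - 11/4))/8 = ((2*o)/(-11/4 + x))/8 = (2*o/(-11/4 + x))/8 = o/(4*(-11/4 + x)))
(146 + l(-1, q(-4, 4)))*13 = (146 + (72 - 4)/(-11 + 4*(-1)))*13 = (146 + 68/(-11 - 4))*13 = (146 + 68/(-15))*13 = (146 + 68*(-1/15))*13 = (146 - 68/15)*13 = (2122/15)*13 = 27586/15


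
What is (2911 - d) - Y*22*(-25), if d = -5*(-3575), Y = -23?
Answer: -27614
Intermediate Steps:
d = 17875
(2911 - d) - Y*22*(-25) = (2911 - 1*17875) - (-23*22)*(-25) = (2911 - 17875) - (-506)*(-25) = -14964 - 1*12650 = -14964 - 12650 = -27614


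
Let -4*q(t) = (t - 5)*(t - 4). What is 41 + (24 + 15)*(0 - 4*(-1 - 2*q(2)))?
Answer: -271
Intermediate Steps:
q(t) = -(-5 + t)*(-4 + t)/4 (q(t) = -(t - 5)*(t - 4)/4 = -(-5 + t)*(-4 + t)/4)
41 + (24 + 15)*(0 - 4*(-1 - 2*q(2))) = 41 + (24 + 15)*(0 - 4*(-1 - 2*(-5 - ¼*2² + (9/4)*2))) = 41 + 39*(0 - 4*(-1 - 2*(-5 - ¼*4 + 9/2))) = 41 + 39*(0 - 4*(-1 - 2*(-5 - 1 + 9/2))) = 41 + 39*(0 - 4*(-1 - 2*(-3/2))) = 41 + 39*(0 - 4*(-1 + 3)) = 41 + 39*(0 - 4*2) = 41 + 39*(0 - 8) = 41 + 39*(-8) = 41 - 312 = -271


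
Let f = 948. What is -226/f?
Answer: -113/474 ≈ -0.23840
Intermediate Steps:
-226/f = -226/948 = -226*1/948 = -113/474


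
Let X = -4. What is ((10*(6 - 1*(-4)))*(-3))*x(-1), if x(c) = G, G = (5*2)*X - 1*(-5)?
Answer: 10500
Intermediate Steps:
G = -35 (G = (5*2)*(-4) - 1*(-5) = 10*(-4) + 5 = -40 + 5 = -35)
x(c) = -35
((10*(6 - 1*(-4)))*(-3))*x(-1) = ((10*(6 - 1*(-4)))*(-3))*(-35) = ((10*(6 + 4))*(-3))*(-35) = ((10*10)*(-3))*(-35) = (100*(-3))*(-35) = -300*(-35) = 10500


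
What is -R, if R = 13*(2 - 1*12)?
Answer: 130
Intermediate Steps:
R = -130 (R = 13*(2 - 12) = 13*(-10) = -130)
-R = -1*(-130) = 130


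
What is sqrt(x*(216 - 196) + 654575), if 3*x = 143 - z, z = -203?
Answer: sqrt(5911935)/3 ≈ 810.48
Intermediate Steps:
x = 346/3 (x = (143 - 1*(-203))/3 = (143 + 203)/3 = (1/3)*346 = 346/3 ≈ 115.33)
sqrt(x*(216 - 196) + 654575) = sqrt(346*(216 - 196)/3 + 654575) = sqrt((346/3)*20 + 654575) = sqrt(6920/3 + 654575) = sqrt(1970645/3) = sqrt(5911935)/3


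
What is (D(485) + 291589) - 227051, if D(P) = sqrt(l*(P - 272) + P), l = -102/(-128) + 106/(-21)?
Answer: 64538 + 3*I*sqrt(146489)/56 ≈ 64538.0 + 20.504*I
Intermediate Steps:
l = -5713/1344 (l = -102*(-1/128) + 106*(-1/21) = 51/64 - 106/21 = -5713/1344 ≈ -4.2507)
D(P) = sqrt(97121/84 - 4369*P/1344) (D(P) = sqrt(-5713*(P - 272)/1344 + P) = sqrt(-5713*(-272 + P)/1344 + P) = sqrt((97121/84 - 5713*P/1344) + P) = sqrt(97121/84 - 4369*P/1344))
(D(485) + 291589) - 227051 = (sqrt(32632656 - 91749*485)/168 + 291589) - 227051 = (sqrt(32632656 - 44498265)/168 + 291589) - 227051 = (sqrt(-11865609)/168 + 291589) - 227051 = ((9*I*sqrt(146489))/168 + 291589) - 227051 = (3*I*sqrt(146489)/56 + 291589) - 227051 = (291589 + 3*I*sqrt(146489)/56) - 227051 = 64538 + 3*I*sqrt(146489)/56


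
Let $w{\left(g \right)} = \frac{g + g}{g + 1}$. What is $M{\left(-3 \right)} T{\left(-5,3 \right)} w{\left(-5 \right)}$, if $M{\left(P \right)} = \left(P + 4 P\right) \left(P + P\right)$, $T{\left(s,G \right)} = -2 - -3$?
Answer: $225$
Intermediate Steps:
$T{\left(s,G \right)} = 1$ ($T{\left(s,G \right)} = -2 + 3 = 1$)
$M{\left(P \right)} = 10 P^{2}$ ($M{\left(P \right)} = 5 P 2 P = 10 P^{2}$)
$w{\left(g \right)} = \frac{2 g}{1 + g}$
$M{\left(-3 \right)} T{\left(-5,3 \right)} w{\left(-5 \right)} = 10 \left(-3\right)^{2} \cdot 1 \cdot 2 \left(-5\right) \frac{1}{1 - 5} = 10 \cdot 9 \cdot 1 \cdot 2 \left(-5\right) \frac{1}{-4} = 90 \cdot 1 \cdot 2 \left(-5\right) \left(- \frac{1}{4}\right) = 90 \cdot \frac{5}{2} = 225$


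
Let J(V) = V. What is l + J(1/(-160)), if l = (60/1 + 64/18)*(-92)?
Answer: -8419849/1440 ≈ -5847.1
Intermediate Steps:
l = -52624/9 (l = (60*1 + 64*(1/18))*(-92) = (60 + 32/9)*(-92) = (572/9)*(-92) = -52624/9 ≈ -5847.1)
l + J(1/(-160)) = -52624/9 + 1/(-160) = -52624/9 - 1/160 = -8419849/1440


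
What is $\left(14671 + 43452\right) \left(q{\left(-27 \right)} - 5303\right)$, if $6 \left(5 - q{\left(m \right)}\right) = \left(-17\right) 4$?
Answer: $- \frac{921830780}{3} \approx -3.0728 \cdot 10^{8}$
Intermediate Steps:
$q{\left(m \right)} = \frac{49}{3}$ ($q{\left(m \right)} = 5 - \frac{\left(-17\right) 4}{6} = 5 - - \frac{34}{3} = 5 + \frac{34}{3} = \frac{49}{3}$)
$\left(14671 + 43452\right) \left(q{\left(-27 \right)} - 5303\right) = \left(14671 + 43452\right) \left(\frac{49}{3} - 5303\right) = 58123 \left(- \frac{15860}{3}\right) = - \frac{921830780}{3}$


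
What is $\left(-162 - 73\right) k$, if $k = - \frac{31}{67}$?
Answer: $\frac{7285}{67} \approx 108.73$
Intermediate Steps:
$k = - \frac{31}{67}$ ($k = \left(-31\right) \frac{1}{67} = - \frac{31}{67} \approx -0.46269$)
$\left(-162 - 73\right) k = \left(-162 - 73\right) \left(- \frac{31}{67}\right) = \left(-235\right) \left(- \frac{31}{67}\right) = \frac{7285}{67}$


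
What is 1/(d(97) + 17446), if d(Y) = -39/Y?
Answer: 97/1692223 ≈ 5.7321e-5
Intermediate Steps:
1/(d(97) + 17446) = 1/(-39/97 + 17446) = 1/(1692223/97) = 97/1692223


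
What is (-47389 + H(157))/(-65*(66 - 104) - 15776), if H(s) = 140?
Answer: 47249/13306 ≈ 3.5510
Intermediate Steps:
(-47389 + H(157))/(-65*(66 - 104) - 15776) = (-47389 + 140)/(-65*(66 - 104) - 15776) = -47249/(-65*(-38) - 15776) = -47249/(2470 - 15776) = -47249/(-13306) = -47249*(-1/13306) = 47249/13306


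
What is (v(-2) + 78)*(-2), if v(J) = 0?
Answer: -156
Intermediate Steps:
(v(-2) + 78)*(-2) = (0 + 78)*(-2) = 78*(-2) = -156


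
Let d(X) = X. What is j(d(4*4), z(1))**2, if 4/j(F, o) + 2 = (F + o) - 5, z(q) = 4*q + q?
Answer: 4/49 ≈ 0.081633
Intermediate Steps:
z(q) = 5*q
j(F, o) = 4/(-7 + F + o) (j(F, o) = 4/(-2 + ((F + o) - 5)) = 4/(-2 + (-5 + F + o)) = 4/(-7 + F + o))
j(d(4*4), z(1))**2 = (4/(-7 + 4*4 + 5*1))**2 = (4/(-7 + 16 + 5))**2 = (4/14)**2 = (4*(1/14))**2 = (2/7)**2 = 4/49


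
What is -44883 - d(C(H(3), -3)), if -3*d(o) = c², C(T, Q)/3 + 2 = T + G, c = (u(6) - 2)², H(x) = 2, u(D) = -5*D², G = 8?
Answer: 1097064727/3 ≈ 3.6569e+8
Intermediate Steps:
c = 33124 (c = (-5*6² - 2)² = (-5*36 - 2)² = (-180 - 2)² = (-182)² = 33124)
C(T, Q) = 18 + 3*T (C(T, Q) = -6 + 3*(T + 8) = -6 + 3*(8 + T) = -6 + (24 + 3*T) = 18 + 3*T)
d(o) = -1097199376/3 (d(o) = -⅓*33124² = -⅓*1097199376 = -1097199376/3)
-44883 - d(C(H(3), -3)) = -44883 - 1*(-1097199376/3) = -44883 + 1097199376/3 = 1097064727/3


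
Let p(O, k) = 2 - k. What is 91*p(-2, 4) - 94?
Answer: -276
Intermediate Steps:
91*p(-2, 4) - 94 = 91*(2 - 1*4) - 94 = 91*(2 - 4) - 94 = 91*(-2) - 94 = -182 - 94 = -276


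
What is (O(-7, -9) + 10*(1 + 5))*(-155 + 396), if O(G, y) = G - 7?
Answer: 11086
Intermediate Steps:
O(G, y) = -7 + G
(O(-7, -9) + 10*(1 + 5))*(-155 + 396) = ((-7 - 7) + 10*(1 + 5))*(-155 + 396) = (-14 + 10*6)*241 = (-14 + 60)*241 = 46*241 = 11086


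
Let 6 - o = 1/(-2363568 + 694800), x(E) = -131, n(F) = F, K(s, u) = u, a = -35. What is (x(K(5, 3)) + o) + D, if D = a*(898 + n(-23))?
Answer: -51314615999/1668768 ≈ -30750.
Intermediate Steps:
o = 10012609/1668768 (o = 6 - 1/(-2363568 + 694800) = 6 - 1/(-1668768) = 6 - 1*(-1/1668768) = 6 + 1/1668768 = 10012609/1668768 ≈ 6.0000)
D = -30625 (D = -35*(898 - 23) = -35*875 = -30625)
(x(K(5, 3)) + o) + D = (-131 + 10012609/1668768) - 30625 = -208595999/1668768 - 30625 = -51314615999/1668768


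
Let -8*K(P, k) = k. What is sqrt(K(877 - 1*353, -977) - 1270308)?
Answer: I*sqrt(20322974)/4 ≈ 1127.0*I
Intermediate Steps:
K(P, k) = -k/8
sqrt(K(877 - 1*353, -977) - 1270308) = sqrt(-1/8*(-977) - 1270308) = sqrt(977/8 - 1270308) = sqrt(-10161487/8) = I*sqrt(20322974)/4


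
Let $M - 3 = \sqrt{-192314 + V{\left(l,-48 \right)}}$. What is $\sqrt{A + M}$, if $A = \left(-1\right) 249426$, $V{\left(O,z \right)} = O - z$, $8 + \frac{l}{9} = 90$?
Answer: $\sqrt{-249423 + 2 i \sqrt{47882}} \approx 0.438 + 499.42 i$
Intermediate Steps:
$l = 738$ ($l = -72 + 9 \cdot 90 = -72 + 810 = 738$)
$M = 3 + 2 i \sqrt{47882}$ ($M = 3 + \sqrt{-192314 + \left(738 - -48\right)} = 3 + \sqrt{-192314 + \left(738 + 48\right)} = 3 + \sqrt{-192314 + 786} = 3 + \sqrt{-191528} = 3 + 2 i \sqrt{47882} \approx 3.0 + 437.64 i$)
$A = -249426$
$\sqrt{A + M} = \sqrt{-249426 + \left(3 + 2 i \sqrt{47882}\right)} = \sqrt{-249423 + 2 i \sqrt{47882}}$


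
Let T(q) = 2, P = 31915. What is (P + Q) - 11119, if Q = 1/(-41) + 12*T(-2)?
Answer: 853619/41 ≈ 20820.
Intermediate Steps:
Q = 983/41 (Q = 1/(-41) + 12*2 = -1/41 + 24 = 983/41 ≈ 23.976)
(P + Q) - 11119 = (31915 + 983/41) - 11119 = 1309498/41 - 11119 = 853619/41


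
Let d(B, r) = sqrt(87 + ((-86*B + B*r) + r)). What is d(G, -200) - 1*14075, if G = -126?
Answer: -14075 + sqrt(35923) ≈ -13885.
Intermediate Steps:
d(B, r) = sqrt(87 + r - 86*B + B*r) (d(B, r) = sqrt(87 + (r - 86*B + B*r)) = sqrt(87 + r - 86*B + B*r))
d(G, -200) - 1*14075 = sqrt(87 - 200 - 86*(-126) - 126*(-200)) - 1*14075 = sqrt(87 - 200 + 10836 + 25200) - 14075 = sqrt(35923) - 14075 = -14075 + sqrt(35923)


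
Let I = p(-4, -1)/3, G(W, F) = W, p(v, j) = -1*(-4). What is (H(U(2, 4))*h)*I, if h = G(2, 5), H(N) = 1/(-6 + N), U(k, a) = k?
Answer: -⅔ ≈ -0.66667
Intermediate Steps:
p(v, j) = 4
h = 2
I = 4/3 ≈ 1.3333
(H(U(2, 4))*h)*I = (2/(-6 + 2))*(4/3) = (2/(-4))*(4/3) = -¼*2*(4/3) = -½*4/3 = -⅔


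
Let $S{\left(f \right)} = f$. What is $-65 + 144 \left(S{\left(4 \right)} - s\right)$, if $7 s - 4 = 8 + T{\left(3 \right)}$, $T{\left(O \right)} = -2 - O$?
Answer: $367$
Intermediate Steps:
$s = 1$ ($s = \frac{4}{7} + \frac{8 - 5}{7} = \frac{4}{7} + \frac{1}{7} \cdot 3 = \frac{4}{7} + \frac{3}{7} = 1$)
$-65 + 144 \left(S{\left(4 \right)} - s\right) = -65 + 144 \left(4 - 1\right) = -65 + 144 \cdot 3 = -65 + 432 = 367$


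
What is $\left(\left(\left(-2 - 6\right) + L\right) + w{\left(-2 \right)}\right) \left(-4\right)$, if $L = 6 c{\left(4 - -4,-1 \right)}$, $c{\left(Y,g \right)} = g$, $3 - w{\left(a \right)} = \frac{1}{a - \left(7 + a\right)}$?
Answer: $\frac{304}{7} \approx 43.429$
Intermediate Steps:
$w{\left(a \right)} = \frac{22}{7}$ ($w{\left(a \right)} = 3 - \frac{1}{a - \left(7 + a\right)} = 3 - \frac{1}{-7} = 3 - - \frac{1}{7} = 3 + \frac{1}{7} = \frac{22}{7}$)
$L = -6$ ($L = 6 \left(-1\right) = -6$)
$\left(\left(\left(-2 - 6\right) + L\right) + w{\left(-2 \right)}\right) \left(-4\right) = \left(\left(\left(-2 - 6\right) - 6\right) + \frac{22}{7}\right) \left(-4\right) = \left(\left(-8 - 6\right) + \frac{22}{7}\right) \left(-4\right) = \left(-14 + \frac{22}{7}\right) \left(-4\right) = \left(- \frac{76}{7}\right) \left(-4\right) = \frac{304}{7}$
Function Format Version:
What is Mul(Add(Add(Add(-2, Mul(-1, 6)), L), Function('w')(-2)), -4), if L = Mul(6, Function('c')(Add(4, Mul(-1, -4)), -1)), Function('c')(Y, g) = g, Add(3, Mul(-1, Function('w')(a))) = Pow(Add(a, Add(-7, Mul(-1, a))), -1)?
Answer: Rational(304, 7) ≈ 43.429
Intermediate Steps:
Function('w')(a) = Rational(22, 7) (Function('w')(a) = Add(3, Mul(-1, Pow(Add(a, Add(-7, Mul(-1, a))), -1))) = Add(3, Mul(-1, Pow(-7, -1))) = Add(3, Mul(-1, Rational(-1, 7))) = Add(3, Rational(1, 7)) = Rational(22, 7))
L = -6 (L = Mul(6, -1) = -6)
Mul(Add(Add(Add(-2, Mul(-1, 6)), L), Function('w')(-2)), -4) = Mul(Add(Add(Add(-2, Mul(-1, 6)), -6), Rational(22, 7)), -4) = Mul(Add(Add(Add(-2, -6), -6), Rational(22, 7)), -4) = Mul(Add(Add(-8, -6), Rational(22, 7)), -4) = Mul(Add(-14, Rational(22, 7)), -4) = Mul(Rational(-76, 7), -4) = Rational(304, 7)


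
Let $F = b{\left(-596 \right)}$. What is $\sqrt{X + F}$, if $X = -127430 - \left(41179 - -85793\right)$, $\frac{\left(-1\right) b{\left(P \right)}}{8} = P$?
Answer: $i \sqrt{249634} \approx 499.63 i$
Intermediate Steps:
$b{\left(P \right)} = - 8 P$
$F = 4768$ ($F = \left(-8\right) \left(-596\right) = 4768$)
$X = -254402$ ($X = -127430 - \left(41179 + 85793\right) = -127430 - 126972 = -254402$)
$\sqrt{X + F} = \sqrt{-254402 + 4768} = \sqrt{-249634} = i \sqrt{249634}$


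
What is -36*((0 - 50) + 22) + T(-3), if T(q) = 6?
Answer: 1014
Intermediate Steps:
-36*((0 - 50) + 22) + T(-3) = -36*((0 - 50) + 22) + 6 = -36*(-50 + 22) + 6 = -36*(-28) + 6 = 1008 + 6 = 1014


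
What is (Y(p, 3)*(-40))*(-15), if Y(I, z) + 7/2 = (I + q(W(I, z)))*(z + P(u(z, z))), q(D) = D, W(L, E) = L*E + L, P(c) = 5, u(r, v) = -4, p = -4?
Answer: -98100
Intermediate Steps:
W(L, E) = L + E*L (W(L, E) = E*L + L = L + E*L)
Y(I, z) = -7/2 + (5 + z)*(I + I*(1 + z)) (Y(I, z) = -7/2 + (I + I*(1 + z))*(z + 5) = -7/2 + (I + I*(1 + z))*(5 + z) = -7/2 + (5 + z)*(I + I*(1 + z)))
(Y(p, 3)*(-40))*(-15) = ((-7/2 + 10*(-4) - 4*3² + 7*(-4)*3)*(-40))*(-15) = ((-7/2 - 40 - 4*9 - 84)*(-40))*(-15) = ((-7/2 - 40 - 36 - 84)*(-40))*(-15) = -327/2*(-40)*(-15) = 6540*(-15) = -98100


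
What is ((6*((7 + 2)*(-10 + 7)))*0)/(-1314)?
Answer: 0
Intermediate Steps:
((6*((7 + 2)*(-10 + 7)))*0)/(-1314) = ((6*(9*(-3)))*0)*(-1/1314) = ((6*(-27))*0)*(-1/1314) = -162*0*(-1/1314) = 0*(-1/1314) = 0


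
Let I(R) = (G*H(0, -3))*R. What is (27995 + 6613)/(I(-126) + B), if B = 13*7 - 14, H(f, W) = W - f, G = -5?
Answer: -4944/259 ≈ -19.089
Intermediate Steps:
I(R) = 15*R (I(R) = (-5*(-3 - 1*0))*R = (-5*(-3 + 0))*R = (-5*(-3))*R = 15*R)
B = 77 (B = 91 - 14 = 77)
(27995 + 6613)/(I(-126) + B) = (27995 + 6613)/(15*(-126) + 77) = 34608/(-1890 + 77) = 34608/(-1813) = 34608*(-1/1813) = -4944/259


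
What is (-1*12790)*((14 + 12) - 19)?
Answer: -89530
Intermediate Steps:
(-1*12790)*((14 + 12) - 19) = -12790*(26 - 19) = -12790*7 = -89530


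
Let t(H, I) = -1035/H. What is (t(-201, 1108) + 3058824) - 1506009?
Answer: 104038950/67 ≈ 1.5528e+6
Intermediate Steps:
(t(-201, 1108) + 3058824) - 1506009 = (-1035/(-201) + 3058824) - 1506009 = (-1035*(-1/201) + 3058824) - 1506009 = (345/67 + 3058824) - 1506009 = 204941553/67 - 1506009 = 104038950/67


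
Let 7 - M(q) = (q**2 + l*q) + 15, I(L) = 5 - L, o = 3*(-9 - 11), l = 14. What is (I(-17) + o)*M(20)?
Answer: 26144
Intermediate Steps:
o = -60 (o = 3*(-20) = -60)
M(q) = -8 - q**2 - 14*q (M(q) = 7 - ((q**2 + 14*q) + 15) = 7 - (15 + q**2 + 14*q) = 7 + (-15 - q**2 - 14*q) = -8 - q**2 - 14*q)
(I(-17) + o)*M(20) = ((5 - 1*(-17)) - 60)*(-8 - 1*20**2 - 14*20) = ((5 + 17) - 60)*(-8 - 1*400 - 280) = (22 - 60)*(-8 - 400 - 280) = -38*(-688) = 26144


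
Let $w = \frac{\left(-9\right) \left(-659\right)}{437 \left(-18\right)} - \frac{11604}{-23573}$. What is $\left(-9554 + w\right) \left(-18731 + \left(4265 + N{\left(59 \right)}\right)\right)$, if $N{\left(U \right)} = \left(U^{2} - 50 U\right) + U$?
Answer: $\frac{1365707578225822}{10301401} \approx 1.3257 \cdot 10^{8}$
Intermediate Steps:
$N{\left(U \right)} = U^{2} - 49 U$
$w = - \frac{5392711}{20602802}$ ($w = \frac{5931}{-7866} - - \frac{11604}{23573} = 5931 \left(- \frac{1}{7866}\right) + \frac{11604}{23573} = - \frac{659}{874} + \frac{11604}{23573} = - \frac{5392711}{20602802} \approx -0.26175$)
$\left(-9554 + w\right) \left(-18731 + \left(4265 + N{\left(59 \right)}\right)\right) = \left(-9554 - \frac{5392711}{20602802}\right) \left(-18731 + \left(4265 + 59 \left(-49 + 59\right)\right)\right) = - \frac{196844563019 \left(-18731 + \left(4265 + 59 \cdot 10\right)\right)}{20602802} = - \frac{196844563019 \left(-18731 + \left(4265 + 590\right)\right)}{20602802} = - \frac{196844563019 \left(-18731 + 4855\right)}{20602802} = \left(- \frac{196844563019}{20602802}\right) \left(-13876\right) = \frac{1365707578225822}{10301401}$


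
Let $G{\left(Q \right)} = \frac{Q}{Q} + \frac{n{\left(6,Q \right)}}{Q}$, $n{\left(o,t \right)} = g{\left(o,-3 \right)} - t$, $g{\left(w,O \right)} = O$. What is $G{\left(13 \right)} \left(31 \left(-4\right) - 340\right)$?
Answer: $\frac{1392}{13} \approx 107.08$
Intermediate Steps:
$n{\left(o,t \right)} = -3 - t$
$G{\left(Q \right)} = 1 + \frac{-3 - Q}{Q}$ ($G{\left(Q \right)} = \frac{Q}{Q} + \frac{-3 - Q}{Q} = 1 + \frac{-3 - Q}{Q}$)
$G{\left(13 \right)} \left(31 \left(-4\right) - 340\right) = - \frac{3}{13} \left(31 \left(-4\right) - 340\right) = \left(-3\right) \frac{1}{13} \left(-124 - 340\right) = \left(- \frac{3}{13}\right) \left(-464\right) = \frac{1392}{13}$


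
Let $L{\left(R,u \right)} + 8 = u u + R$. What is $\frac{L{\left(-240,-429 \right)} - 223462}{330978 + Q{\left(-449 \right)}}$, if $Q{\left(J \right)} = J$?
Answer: $- \frac{39669}{330529} \approx -0.12002$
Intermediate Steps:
$L{\left(R,u \right)} = -8 + R + u^{2}$ ($L{\left(R,u \right)} = -8 + \left(u u + R\right) = -8 + \left(u^{2} + R\right) = -8 + \left(R + u^{2}\right) = -8 + R + u^{2}$)
$\frac{L{\left(-240,-429 \right)} - 223462}{330978 + Q{\left(-449 \right)}} = \frac{\left(-8 - 240 + \left(-429\right)^{2}\right) - 223462}{330978 - 449} = \frac{\left(-8 - 240 + 184041\right) - 223462}{330529} = \left(183793 - 223462\right) \frac{1}{330529} = \left(-39669\right) \frac{1}{330529} = - \frac{39669}{330529}$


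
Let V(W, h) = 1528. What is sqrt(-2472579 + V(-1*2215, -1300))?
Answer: I*sqrt(2471051) ≈ 1572.0*I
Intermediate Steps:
sqrt(-2472579 + V(-1*2215, -1300)) = sqrt(-2472579 + 1528) = sqrt(-2471051) = I*sqrt(2471051)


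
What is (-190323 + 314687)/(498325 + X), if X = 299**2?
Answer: 62182/293863 ≈ 0.21160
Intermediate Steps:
X = 89401
(-190323 + 314687)/(498325 + X) = (-190323 + 314687)/(498325 + 89401) = 124364/587726 = 124364*(1/587726) = 62182/293863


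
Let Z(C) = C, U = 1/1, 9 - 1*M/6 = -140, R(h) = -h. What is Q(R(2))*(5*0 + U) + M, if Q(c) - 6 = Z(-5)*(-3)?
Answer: 915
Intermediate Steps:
M = 894 (M = 54 - 6*(-140) = 54 + 840 = 894)
U = 1 (U = 1*1 = 1)
Q(c) = 21 (Q(c) = 6 - 5*(-3) = 6 + 15 = 21)
Q(R(2))*(5*0 + U) + M = 21*(5*0 + 1) + 894 = 21*(0 + 1) + 894 = 21*1 + 894 = 21 + 894 = 915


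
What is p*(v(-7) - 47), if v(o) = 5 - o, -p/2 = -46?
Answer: -3220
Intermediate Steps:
p = 92 (p = -2*(-46) = 92)
p*(v(-7) - 47) = 92*((5 - 1*(-7)) - 47) = 92*((5 + 7) - 47) = 92*(12 - 47) = 92*(-35) = -3220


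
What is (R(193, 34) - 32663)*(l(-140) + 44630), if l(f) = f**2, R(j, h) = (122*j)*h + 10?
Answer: 49322923530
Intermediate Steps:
R(j, h) = 10 + 122*h*j (R(j, h) = 122*h*j + 10 = 10 + 122*h*j)
(R(193, 34) - 32663)*(l(-140) + 44630) = ((10 + 122*34*193) - 32663)*((-140)**2 + 44630) = ((10 + 800564) - 32663)*(19600 + 44630) = (800574 - 32663)*64230 = 767911*64230 = 49322923530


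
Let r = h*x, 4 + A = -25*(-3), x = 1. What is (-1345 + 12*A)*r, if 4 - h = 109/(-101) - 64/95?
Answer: -27213107/9595 ≈ -2836.2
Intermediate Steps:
A = 71 (A = -4 - 25*(-3) = -4 + 75 = 71)
h = 55199/9595 (h = 4 - (109/(-101) - 64/95) = 4 - (109*(-1/101) - 64*1/95) = 4 - (-109/101 - 64/95) = 4 - 1*(-16819/9595) = 4 + 16819/9595 = 55199/9595 ≈ 5.7529)
r = 55199/9595 (r = (55199/9595)*1 = 55199/9595 ≈ 5.7529)
(-1345 + 12*A)*r = (-1345 + 12*71)*(55199/9595) = (-1345 + 852)*(55199/9595) = -493*55199/9595 = -27213107/9595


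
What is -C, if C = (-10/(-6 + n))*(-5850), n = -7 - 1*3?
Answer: 14625/4 ≈ 3656.3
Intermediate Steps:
n = -10 (n = -7 - 3 = -10)
C = -14625/4 (C = (-10/(-6 - 10))*(-5850) = (-10/(-16))*(-5850) = -1/16*(-10)*(-5850) = (5/8)*(-5850) = -14625/4 ≈ -3656.3)
-C = -1*(-14625/4) = 14625/4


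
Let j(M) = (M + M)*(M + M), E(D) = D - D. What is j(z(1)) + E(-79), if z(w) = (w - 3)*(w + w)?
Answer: 64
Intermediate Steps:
E(D) = 0
z(w) = 2*w*(-3 + w) (z(w) = (-3 + w)*(2*w) = 2*w*(-3 + w))
j(M) = 4*M² (j(M) = (2*M)*(2*M) = 4*M²)
j(z(1)) + E(-79) = 4*(2*1*(-3 + 1))² + 0 = 4*(2*1*(-2))² + 0 = 4*(-4)² + 0 = 4*16 + 0 = 64 + 0 = 64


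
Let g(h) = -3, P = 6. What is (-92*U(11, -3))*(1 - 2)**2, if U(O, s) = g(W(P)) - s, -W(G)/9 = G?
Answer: 0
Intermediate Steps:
W(G) = -9*G
U(O, s) = -3 - s
(-92*U(11, -3))*(1 - 2)**2 = (-92*(-3 - 1*(-3)))*(1 - 2)**2 = -92*(-3 + 3)*(-1)**2 = -92*0*1 = 0*1 = 0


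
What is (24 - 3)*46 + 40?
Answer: 1006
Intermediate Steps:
(24 - 3)*46 + 40 = 21*46 + 40 = 966 + 40 = 1006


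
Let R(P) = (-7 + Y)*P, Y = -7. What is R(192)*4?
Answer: -10752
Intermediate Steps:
R(P) = -14*P (R(P) = (-7 - 7)*P = -14*P)
R(192)*4 = -14*192*4 = -2688*4 = -10752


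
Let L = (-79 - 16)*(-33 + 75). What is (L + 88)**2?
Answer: 15225604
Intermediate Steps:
L = -3990 (L = -95*42 = -3990)
(L + 88)**2 = (-3990 + 88)**2 = (-3902)**2 = 15225604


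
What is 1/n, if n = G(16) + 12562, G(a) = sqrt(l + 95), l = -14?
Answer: 1/12571 ≈ 7.9548e-5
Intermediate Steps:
G(a) = 9 (G(a) = sqrt(-14 + 95) = sqrt(81) = 9)
n = 12571 (n = 9 + 12562 = 12571)
1/n = 1/12571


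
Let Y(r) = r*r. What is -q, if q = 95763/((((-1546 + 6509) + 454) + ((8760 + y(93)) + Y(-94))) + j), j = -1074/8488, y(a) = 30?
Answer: -135472724/32597985 ≈ -4.1559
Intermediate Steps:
j = -537/4244 (j = -1074*1/8488 = -537/4244 ≈ -0.12653)
Y(r) = r**2
q = 135472724/32597985 (q = 95763/((((-1546 + 6509) + 454) + ((8760 + 30) + (-94)**2)) - 537/4244) = 95763/(((4963 + 454) + (8790 + 8836)) - 537/4244) = 95763/((5417 + 17626) - 537/4244) = 95763/(23043 - 537/4244) = 95763/(97793955/4244) = 95763*(4244/97793955) = 135472724/32597985 ≈ 4.1559)
-q = -1*135472724/32597985 = -135472724/32597985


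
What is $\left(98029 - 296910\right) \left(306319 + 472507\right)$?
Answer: $-154893693706$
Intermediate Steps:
$\left(98029 - 296910\right) \left(306319 + 472507\right) = \left(-198881\right) 778826 = -154893693706$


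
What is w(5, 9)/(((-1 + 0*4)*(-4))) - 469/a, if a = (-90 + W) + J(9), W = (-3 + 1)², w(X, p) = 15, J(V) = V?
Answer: 433/44 ≈ 9.8409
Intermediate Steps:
W = 4 (W = (-2)² = 4)
a = -77 (a = (-90 + 4) + 9 = -86 + 9 = -77)
w(5, 9)/(((-1 + 0*4)*(-4))) - 469/a = 15/(((-1 + 0*4)*(-4))) - 469/(-77) = 15/(((-1 + 0)*(-4))) - 469*(-1/77) = 15/((-1*(-4))) + 67/11 = 15/4 + 67/11 = 433/44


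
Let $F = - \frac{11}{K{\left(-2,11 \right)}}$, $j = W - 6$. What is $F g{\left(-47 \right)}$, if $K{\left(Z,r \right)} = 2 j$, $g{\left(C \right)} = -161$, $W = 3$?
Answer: $- \frac{1771}{6} \approx -295.17$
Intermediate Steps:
$j = -3$ ($j = 3 - 6 = -3$)
$K{\left(Z,r \right)} = -6$ ($K{\left(Z,r \right)} = 2 \left(-3\right) = -6$)
$F = \frac{11}{6}$ ($F = - \frac{11}{-6} = \left(-11\right) \left(- \frac{1}{6}\right) = \frac{11}{6} \approx 1.8333$)
$F g{\left(-47 \right)} = \frac{11}{6} \left(-161\right) = - \frac{1771}{6}$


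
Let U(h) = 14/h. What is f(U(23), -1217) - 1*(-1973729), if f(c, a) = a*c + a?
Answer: 45350738/23 ≈ 1.9718e+6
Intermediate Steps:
f(c, a) = a + a*c
f(U(23), -1217) - 1*(-1973729) = -1217*(1 + 14/23) - 1*(-1973729) = -1217*(1 + 14*(1/23)) + 1973729 = -1217*(1 + 14/23) + 1973729 = -1217*37/23 + 1973729 = -45029/23 + 1973729 = 45350738/23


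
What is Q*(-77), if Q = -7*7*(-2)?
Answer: -7546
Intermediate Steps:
Q = 98 (Q = -49*(-2) = 98)
Q*(-77) = 98*(-77) = -7546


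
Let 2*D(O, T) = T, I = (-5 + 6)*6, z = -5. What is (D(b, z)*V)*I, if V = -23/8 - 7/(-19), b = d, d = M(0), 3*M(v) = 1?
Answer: 5715/152 ≈ 37.599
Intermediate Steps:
I = 6 (I = 1*6 = 6)
M(v) = 1/3 (M(v) = (1/3)*1 = 1/3)
d = 1/3 ≈ 0.33333
b = 1/3 ≈ 0.33333
D(O, T) = T/2
V = -381/152 (V = -23*1/8 - 7*(-1/19) = -23/8 + 7/19 = -381/152 ≈ -2.5066)
(D(b, z)*V)*I = (((1/2)*(-5))*(-381/152))*6 = -5/2*(-381/152)*6 = (1905/304)*6 = 5715/152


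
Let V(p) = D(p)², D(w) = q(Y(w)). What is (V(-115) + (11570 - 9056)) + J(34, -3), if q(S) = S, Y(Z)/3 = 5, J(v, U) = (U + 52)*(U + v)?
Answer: 4258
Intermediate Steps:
J(v, U) = (52 + U)*(U + v)
Y(Z) = 15 (Y(Z) = 3*5 = 15)
D(w) = 15
V(p) = 225 (V(p) = 15² = 225)
(V(-115) + (11570 - 9056)) + J(34, -3) = (225 + (11570 - 9056)) + ((-3)² + 52*(-3) + 52*34 - 3*34) = (225 + 2514) + (9 - 156 + 1768 - 102) = 2739 + 1519 = 4258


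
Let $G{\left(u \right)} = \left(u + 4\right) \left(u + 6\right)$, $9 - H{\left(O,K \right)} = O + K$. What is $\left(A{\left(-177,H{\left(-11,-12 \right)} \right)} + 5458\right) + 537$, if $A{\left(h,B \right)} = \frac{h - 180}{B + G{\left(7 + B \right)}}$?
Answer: $\frac{1684544}{281} \approx 5994.8$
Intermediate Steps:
$H{\left(O,K \right)} = 9 - K - O$ ($H{\left(O,K \right)} = 9 - \left(O + K\right) = 9 - \left(K + O\right) = 9 - K - O$)
$G{\left(u \right)} = \left(4 + u\right) \left(6 + u\right)$
$A{\left(h,B \right)} = \frac{-180 + h}{94 + \left(7 + B\right)^{2} + 11 B}$ ($A{\left(h,B \right)} = \frac{h - 180}{B + \left(24 + \left(7 + B\right)^{2} + 10 \left(7 + B\right)\right)} = \frac{-180 + h}{B + \left(24 + \left(7 + B\right)^{2} + \left(70 + 10 B\right)\right)} = \frac{-180 + h}{B + \left(94 + \left(7 + B\right)^{2} + 10 B\right)} = \frac{-180 + h}{94 + \left(7 + B\right)^{2} + 11 B}$)
$\left(A{\left(-177,H{\left(-11,-12 \right)} \right)} + 5458\right) + 537 = \left(\frac{-180 - 177}{143 + \left(9 - -12 - -11\right)^{2} + 25 \left(9 - -12 - -11\right)} + 5458\right) + 537 = \left(\frac{1}{143 + \left(9 + 12 + 11\right)^{2} + 25 \left(9 + 12 + 11\right)} \left(-357\right) + 5458\right) + 537 = \left(\frac{1}{143 + 32^{2} + 25 \cdot 32} \left(-357\right) + 5458\right) + 537 = \left(\frac{1}{143 + 1024 + 800} \left(-357\right) + 5458\right) + 537 = \left(\frac{1}{1967} \left(-357\right) + 5458\right) + 537 = \left(- \frac{51}{281} + 5458\right) + 537 = \frac{1533647}{281} + 537 = \frac{1684544}{281}$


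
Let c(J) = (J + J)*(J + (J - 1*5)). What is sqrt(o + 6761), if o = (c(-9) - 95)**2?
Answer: 3*sqrt(12058) ≈ 329.43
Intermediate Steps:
c(J) = 2*J*(-5 + 2*J) (c(J) = (2*J)*(J + (J - 5)) = (2*J)*(J + (-5 + J)) = (2*J)*(-5 + 2*J) = 2*J*(-5 + 2*J))
o = 101761 (o = (2*(-9)*(-5 + 2*(-9)) - 95)**2 = (2*(-9)*(-5 - 18) - 95)**2 = (2*(-9)*(-23) - 95)**2 = (414 - 95)**2 = 319**2 = 101761)
sqrt(o + 6761) = sqrt(101761 + 6761) = sqrt(108522) = 3*sqrt(12058)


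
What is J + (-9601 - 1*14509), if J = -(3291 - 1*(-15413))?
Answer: -42814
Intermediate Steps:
J = -18704 (J = -(3291 + 15413) = -1*18704 = -18704)
J + (-9601 - 1*14509) = -18704 + (-9601 - 1*14509) = -18704 + (-9601 - 14509) = -18704 - 24110 = -42814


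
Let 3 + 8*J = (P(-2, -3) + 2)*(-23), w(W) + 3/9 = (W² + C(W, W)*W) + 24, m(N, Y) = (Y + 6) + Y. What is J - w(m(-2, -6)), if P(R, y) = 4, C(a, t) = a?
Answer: -2719/24 ≈ -113.29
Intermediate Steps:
m(N, Y) = 6 + 2*Y (m(N, Y) = (6 + Y) + Y = 6 + 2*Y)
w(W) = 71/3 + 2*W² (w(W) = -⅓ + ((W² + W*W) + 24) = -⅓ + ((W² + W²) + 24) = -⅓ + (2*W² + 24) = -⅓ + (24 + 2*W²) = 71/3 + 2*W²)
J = -141/8 (J = -3/8 + ((4 + 2)*(-23))/8 = -3/8 + (6*(-23))/8 = -3/8 + (⅛)*(-138) = -3/8 - 69/4 = -141/8 ≈ -17.625)
J - w(m(-2, -6)) = -141/8 - (71/3 + 2*(6 + 2*(-6))²) = -141/8 - (71/3 + 2*(6 - 12)²) = -141/8 - (71/3 + 2*(-6)²) = -141/8 - (71/3 + 2*36) = -141/8 - (71/3 + 72) = -141/8 - 1*287/3 = -141/8 - 287/3 = -2719/24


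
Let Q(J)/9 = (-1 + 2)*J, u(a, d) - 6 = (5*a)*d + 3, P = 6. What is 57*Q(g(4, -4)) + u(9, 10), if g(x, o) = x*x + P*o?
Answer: -3645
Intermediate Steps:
g(x, o) = x² + 6*o (g(x, o) = x*x + 6*o = x² + 6*o)
u(a, d) = 9 + 5*a*d (u(a, d) = 6 + ((5*a)*d + 3) = 6 + (5*a*d + 3) = 6 + (3 + 5*a*d) = 9 + 5*a*d)
Q(J) = 9*J (Q(J) = 9*((-1 + 2)*J) = 9*(1*J) = 9*J)
57*Q(g(4, -4)) + u(9, 10) = 57*(9*(4² + 6*(-4))) + (9 + 5*9*10) = 57*(9*(16 - 24)) + (9 + 450) = 57*(9*(-8)) + 459 = 57*(-72) + 459 = -4104 + 459 = -3645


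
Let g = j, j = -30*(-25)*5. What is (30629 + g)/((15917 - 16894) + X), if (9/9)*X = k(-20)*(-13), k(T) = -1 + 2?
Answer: -34379/990 ≈ -34.726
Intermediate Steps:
k(T) = 1
j = 3750 (j = 750*5 = 3750)
g = 3750
X = -13 (X = 1*(-13) = -13)
(30629 + g)/((15917 - 16894) + X) = (30629 + 3750)/((15917 - 16894) - 13) = 34379/(-977 - 13) = 34379/(-990) = 34379*(-1/990) = -34379/990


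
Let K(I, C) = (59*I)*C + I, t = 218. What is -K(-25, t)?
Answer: 321575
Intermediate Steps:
K(I, C) = I + 59*C*I (K(I, C) = 59*C*I + I = I + 59*C*I)
-K(-25, t) = -(-25)*(1 + 59*218) = -(-25)*(1 + 12862) = -(-25)*12863 = -1*(-321575) = 321575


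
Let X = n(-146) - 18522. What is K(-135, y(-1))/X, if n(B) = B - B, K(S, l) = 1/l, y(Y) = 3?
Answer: -1/55566 ≈ -1.7997e-5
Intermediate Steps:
n(B) = 0
X = -18522 (X = 0 - 18522 = -18522)
K(-135, y(-1))/X = 1/(3*(-18522)) = (⅓)*(-1/18522) = -1/55566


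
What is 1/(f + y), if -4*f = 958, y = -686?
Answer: -2/1851 ≈ -0.0010805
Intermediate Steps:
f = -479/2 (f = -¼*958 = -479/2 ≈ -239.50)
1/(f + y) = 1/(-479/2 - 686) = 1/(-1851/2) = -2/1851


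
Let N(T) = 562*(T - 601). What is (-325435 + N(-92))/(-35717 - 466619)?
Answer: 714901/502336 ≈ 1.4232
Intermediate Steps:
N(T) = -337762 + 562*T (N(T) = 562*(-601 + T) = -337762 + 562*T)
(-325435 + N(-92))/(-35717 - 466619) = (-325435 + (-337762 + 562*(-92)))/(-35717 - 466619) = (-325435 + (-337762 - 51704))/(-502336) = (-325435 - 389466)*(-1/502336) = -714901*(-1/502336) = 714901/502336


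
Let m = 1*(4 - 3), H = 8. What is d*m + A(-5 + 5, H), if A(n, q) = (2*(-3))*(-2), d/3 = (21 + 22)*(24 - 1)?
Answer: 2979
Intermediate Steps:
m = 1 (m = 1*1 = 1)
d = 2967 (d = 3*((21 + 22)*(24 - 1)) = 3*(43*23) = 3*989 = 2967)
A(n, q) = 12 (A(n, q) = -6*(-2) = 12)
d*m + A(-5 + 5, H) = 2967*1 + 12 = 2967 + 12 = 2979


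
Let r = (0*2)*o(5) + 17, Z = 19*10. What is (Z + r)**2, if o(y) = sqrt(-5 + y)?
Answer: 42849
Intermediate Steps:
Z = 190
r = 17 (r = (0*2)*sqrt(-5 + 5) + 17 = 0*sqrt(0) + 17 = 0*0 + 17 = 0 + 17 = 17)
(Z + r)**2 = (190 + 17)**2 = 207**2 = 42849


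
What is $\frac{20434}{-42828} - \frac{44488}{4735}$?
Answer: $- \frac{1001043527}{101395290} \approx -9.8727$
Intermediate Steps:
$\frac{20434}{-42828} - \frac{44488}{4735} = 20434 \left(- \frac{1}{42828}\right) - \frac{44488}{4735} = - \frac{10217}{21414} - \frac{44488}{4735} = - \frac{1001043527}{101395290}$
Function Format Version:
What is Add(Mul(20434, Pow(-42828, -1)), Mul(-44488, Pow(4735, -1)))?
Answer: Rational(-1001043527, 101395290) ≈ -9.8727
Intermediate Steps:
Add(Mul(20434, Pow(-42828, -1)), Mul(-44488, Pow(4735, -1))) = Add(Mul(20434, Rational(-1, 42828)), Mul(-44488, Rational(1, 4735))) = Add(Rational(-10217, 21414), Rational(-44488, 4735)) = Rational(-1001043527, 101395290)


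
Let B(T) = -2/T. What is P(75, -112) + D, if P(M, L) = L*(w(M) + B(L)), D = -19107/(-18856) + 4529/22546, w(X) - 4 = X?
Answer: -1880930546177/212563688 ≈ -8848.8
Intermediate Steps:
w(X) = 4 + X
D = 258092623/212563688 (D = -19107*(-1/18856) + 4529*(1/22546) = 19107/18856 + 4529/22546 = 258092623/212563688 ≈ 1.2142)
P(M, L) = L*(4 + M - 2/L) (P(M, L) = L*((4 + M) - 2/L) = L*(4 + M - 2/L))
P(75, -112) + D = (-2 - 112*(4 + 75)) + 258092623/212563688 = (-2 - 112*79) + 258092623/212563688 = (-2 - 8848) + 258092623/212563688 = -8850 + 258092623/212563688 = -1880930546177/212563688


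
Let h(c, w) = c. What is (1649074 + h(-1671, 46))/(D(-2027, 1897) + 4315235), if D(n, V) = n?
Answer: 1647403/4313208 ≈ 0.38194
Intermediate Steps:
(1649074 + h(-1671, 46))/(D(-2027, 1897) + 4315235) = (1649074 - 1671)/(-2027 + 4315235) = 1647403/4313208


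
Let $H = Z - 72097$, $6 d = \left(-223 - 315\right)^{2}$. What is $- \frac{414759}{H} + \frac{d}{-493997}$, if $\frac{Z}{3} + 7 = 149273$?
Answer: $- \frac{669041305291}{556785500691} \approx -1.2016$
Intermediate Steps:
$Z = 447798$ ($Z = -21 + 3 \cdot 149273 = -21 + 447819 = 447798$)
$d = \frac{144722}{3}$ ($d = \frac{\left(-223 - 315\right)^{2}}{6} = \frac{\left(-538\right)^{2}}{6} = \frac{1}{6} \cdot 289444 = \frac{144722}{3} \approx 48241.0$)
$H = 375701$ ($H = 447798 - 72097 = 375701$)
$- \frac{414759}{H} + \frac{d}{-493997} = - \frac{414759}{375701} + \frac{144722}{3 \left(-493997\right)} = \left(-414759\right) \frac{1}{375701} + \frac{144722}{3} \left(- \frac{1}{493997}\right) = - \frac{414759}{375701} - \frac{144722}{1481991} = - \frac{669041305291}{556785500691}$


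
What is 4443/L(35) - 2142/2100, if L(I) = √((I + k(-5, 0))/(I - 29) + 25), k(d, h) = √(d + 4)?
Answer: -51/50 + 4443*√6/√(185 + I) ≈ 799.11 - 2.1625*I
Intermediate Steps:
k(d, h) = √(4 + d)
L(I) = √(25 + (I + I)/(-29 + I)) (L(I) = √((I + √(4 - 5))/(I - 29) + 25) = √((I + √(-1))/(-29 + I) + 25) = √((I + I)/(-29 + I) + 25) = √(25 + (I + I)/(-29 + I)))
4443/L(35) - 2142/2100 = 4443/(√((-725 + I + 26*35)/(-29 + 35))) - 2142/2100 = 4443/(√((-725 + I + 910)/6)) - 2142*1/2100 = 4443/(√((185 + I)/6)) - 51/50 = 4443/(√(185/6 + I/6)) - 51/50 = 4443/√(185/6 + I/6) - 51/50 = -51/50 + 4443/√(185/6 + I/6)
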